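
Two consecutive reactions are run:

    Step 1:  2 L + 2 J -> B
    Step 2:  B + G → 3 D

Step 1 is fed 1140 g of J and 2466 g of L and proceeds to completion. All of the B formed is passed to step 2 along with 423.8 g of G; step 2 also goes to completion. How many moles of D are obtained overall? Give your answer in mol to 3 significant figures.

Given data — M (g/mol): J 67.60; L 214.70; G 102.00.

Step 1:
n(J) = 1140 / 67.60 = 16.86 mol
n(L) = 2466 / 214.70 = 11.49 mol
n/ν for J = 16.86/2 = 8.430
n/ν for L = 11.49/2 = 5.745
Smallest n/ν is L → limiting reagent.
n(B) produced = (1/2) × 11.49 = 5.745 mol
Step 2:
n(B) available = 5.745 mol
n(G) = 423.8 / 102.00 = 4.155 mol
n/ν for B = 5.745/1 = 5.745
n/ν for G = 4.155/1 = 4.155
Smallest n/ν is G → limiting reagent.
n(D) = (3/1) × 4.155 = 12.47 mol

12.5 mol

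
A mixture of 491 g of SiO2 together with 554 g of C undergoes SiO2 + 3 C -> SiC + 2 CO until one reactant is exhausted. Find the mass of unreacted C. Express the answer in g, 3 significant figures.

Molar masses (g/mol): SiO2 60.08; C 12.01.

260 g

n(SiO2) = 491.0 / 60.08 = 8.172 mol
n(C) = 554.0 / 12.01 = 46.13 mol
n/ν for SiO2 = 8.172/1 = 8.172
n/ν for C = 46.13/3 = 15.38
Smallest n/ν is SiO2 → limiting reagent.
C consumed = (3/1) × 8.172 = 24.52 mol
C remaining = 46.13 − 24.52 = 21.61 mol
mass = 21.61 × 12.01 = 259.5 g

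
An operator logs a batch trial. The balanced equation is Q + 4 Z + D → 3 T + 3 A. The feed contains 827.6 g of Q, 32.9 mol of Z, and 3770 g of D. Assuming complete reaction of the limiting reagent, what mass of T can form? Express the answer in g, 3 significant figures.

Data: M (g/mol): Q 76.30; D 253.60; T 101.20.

2500 g

n(Q) = 827.6 / 76.30 = 10.85 mol
n(Z) = 32.90 mol
n(D) = 3770 / 253.60 = 14.87 mol
n/ν for Q = 10.85/1 = 10.85
n/ν for Z = 32.90/4 = 8.225
n/ν for D = 14.87/1 = 14.87
Smallest n/ν is Z → limiting reagent.
n(T) = (3/4) × 32.90 = 24.68 mol
mass = 24.68 × 101.20 = 2498 g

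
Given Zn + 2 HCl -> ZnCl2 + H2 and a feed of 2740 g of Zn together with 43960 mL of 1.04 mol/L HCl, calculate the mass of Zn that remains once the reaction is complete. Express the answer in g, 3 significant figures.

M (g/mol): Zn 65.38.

1250 g

n(Zn) = 2740 / 65.38 = 41.91 mol
n(HCl) = 1.04 × 43960/1000 = 45.72 mol
n/ν for Zn = 41.91/1 = 41.91
n/ν for HCl = 45.72/2 = 22.86
Smallest n/ν is HCl → limiting reagent.
Zn consumed = (1/2) × 45.72 = 22.86 mol
Zn remaining = 41.91 − 22.86 = 19.05 mol
mass = 19.05 × 65.38 = 1245 g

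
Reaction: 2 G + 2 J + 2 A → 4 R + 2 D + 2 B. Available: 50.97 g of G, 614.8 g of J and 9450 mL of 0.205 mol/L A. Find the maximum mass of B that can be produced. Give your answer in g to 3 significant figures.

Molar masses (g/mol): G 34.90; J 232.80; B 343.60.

502 g

n(G) = 50.97 / 34.90 = 1.460 mol
n(J) = 614.8 / 232.80 = 2.641 mol
n(A) = 0.205 × 9450/1000 = 1.937 mol
n/ν for G = 1.460/2 = 0.7300
n/ν for J = 2.641/2 = 1.321
n/ν for A = 1.937/2 = 0.9685
Smallest n/ν is G → limiting reagent.
n(B) = (2/2) × 1.460 = 1.460 mol
mass = 1.460 × 343.60 = 501.7 g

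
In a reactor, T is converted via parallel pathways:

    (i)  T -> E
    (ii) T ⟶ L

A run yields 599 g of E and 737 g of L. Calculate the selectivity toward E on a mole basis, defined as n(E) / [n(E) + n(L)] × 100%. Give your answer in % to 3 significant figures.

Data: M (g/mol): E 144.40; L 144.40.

n(E) = 599 / 144.40 = 4.148 mol
n(L) = 737 / 144.40 = 5.104 mol
selectivity = 4.148/(4.148+5.104) × 100 = 44.83 %

44.8 %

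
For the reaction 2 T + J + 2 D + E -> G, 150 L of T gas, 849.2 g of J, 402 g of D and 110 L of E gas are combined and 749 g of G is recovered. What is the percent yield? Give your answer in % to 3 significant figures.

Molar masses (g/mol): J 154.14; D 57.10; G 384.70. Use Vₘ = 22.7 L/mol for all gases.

58.9 %

n(T) = 150.0 / 22.7 = 6.608 mol
n(J) = 849.2 / 154.14 = 5.509 mol
n(D) = 402.0 / 57.10 = 7.040 mol
n(E) = 110.0 / 22.7 = 4.846 mol
n/ν → T: 3.304, J: 5.509, D: 3.520, E: 4.846; T is limiting.
theoretical n(G) = (1/2) × 6.608 = 3.304 mol → 1271 g
% yield = 749 / 1271 × 100 = 58.93 %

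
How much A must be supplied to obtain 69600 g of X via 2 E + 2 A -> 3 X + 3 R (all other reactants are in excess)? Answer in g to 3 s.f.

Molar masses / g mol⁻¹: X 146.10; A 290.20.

92200 g

n(X) = 69600 / 146.10 = 476.4 mol
n(A) = (2/3) × 476.4 = 317.6 mol
mass = 317.6 × 290.20 = 92170 g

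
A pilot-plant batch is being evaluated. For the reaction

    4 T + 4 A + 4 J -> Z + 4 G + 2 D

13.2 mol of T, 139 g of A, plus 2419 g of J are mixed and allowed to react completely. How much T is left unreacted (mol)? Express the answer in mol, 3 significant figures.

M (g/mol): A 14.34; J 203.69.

3.51 mol

n(T) = 13.20 mol
n(A) = 139.0 / 14.34 = 9.693 mol
n(J) = 2419 / 203.69 = 11.88 mol
n/ν for T = 13.20/4 = 3.300
n/ν for A = 9.693/4 = 2.423
n/ν for J = 11.88/4 = 2.970
Smallest n/ν is A → limiting reagent.
T consumed = (4/4) × 9.693 = 9.693 mol
T remaining = 13.20 − 9.693 = 3.507 mol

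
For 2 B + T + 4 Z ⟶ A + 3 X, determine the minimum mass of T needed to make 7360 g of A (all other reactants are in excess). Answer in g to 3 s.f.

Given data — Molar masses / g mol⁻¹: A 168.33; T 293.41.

n(A) = 7360 / 168.33 = 43.72 mol
n(T) = (1/1) × 43.72 = 43.72 mol
mass = 43.72 × 293.41 = 12830 g

12800 g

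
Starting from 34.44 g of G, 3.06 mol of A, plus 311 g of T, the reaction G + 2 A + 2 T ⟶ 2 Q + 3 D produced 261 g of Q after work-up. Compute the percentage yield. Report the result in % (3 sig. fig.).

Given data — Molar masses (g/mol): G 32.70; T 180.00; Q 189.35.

79.8 %

n(G) = 34.44 / 32.70 = 1.053 mol
n(A) = 3.060 mol
n(T) = 311.0 / 180.00 = 1.728 mol
n/ν → G: 1.053, A: 1.530, T: 0.8640; T is limiting.
theoretical n(Q) = (2/2) × 1.728 = 1.728 mol → 327.2 g
% yield = 261 / 327.2 × 100 = 79.77 %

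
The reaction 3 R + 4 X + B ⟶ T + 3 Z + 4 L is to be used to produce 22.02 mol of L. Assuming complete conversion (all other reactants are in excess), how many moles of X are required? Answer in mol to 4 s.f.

22.02 mol

n(L) = 22.02 mol
n(X) = (4/4) × 22.02 = 22.02 mol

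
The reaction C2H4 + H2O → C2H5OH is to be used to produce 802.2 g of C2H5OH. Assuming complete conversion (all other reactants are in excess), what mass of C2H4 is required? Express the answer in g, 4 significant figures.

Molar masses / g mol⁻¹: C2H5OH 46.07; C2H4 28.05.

488.4 g

n(C2H5OH) = 802.2 / 46.07 = 17.41 mol
n(C2H4) = (1/1) × 17.41 = 17.41 mol
mass = 17.41 × 28.05 = 488.4 g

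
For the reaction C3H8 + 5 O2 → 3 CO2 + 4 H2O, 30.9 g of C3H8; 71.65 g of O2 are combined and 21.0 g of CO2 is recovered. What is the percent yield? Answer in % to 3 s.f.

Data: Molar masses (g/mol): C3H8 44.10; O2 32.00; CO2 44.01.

35.5 %

n(C3H8) = 30.90 / 44.10 = 0.7007 mol
n(O2) = 71.65 / 32.00 = 2.239 mol
n/ν for C3H8 = 0.7007/1 = 0.7007
n/ν for O2 = 2.239/5 = 0.4478
Smallest n/ν is O2 → limiting reagent.
theoretical n(CO2) = (3/5) × 2.239 = 1.343 mol → 59.11 g
% yield = 21.0 / 59.11 × 100 = 35.53 %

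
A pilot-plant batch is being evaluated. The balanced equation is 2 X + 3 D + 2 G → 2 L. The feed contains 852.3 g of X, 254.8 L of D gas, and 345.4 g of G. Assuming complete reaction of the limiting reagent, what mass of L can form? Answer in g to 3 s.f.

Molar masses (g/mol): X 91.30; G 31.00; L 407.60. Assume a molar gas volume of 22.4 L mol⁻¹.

3090 g

n(X) = 852.3 / 91.30 = 9.335 mol
n(D) = 254.8 / 22.4 = 11.38 mol
n(G) = 345.4 / 31.00 = 11.14 mol
n/ν → X: 4.668, D: 3.793, G: 5.570; D is limiting.
n(L) = (2/3) × 11.38 = 7.587 mol
mass = 7.587 × 407.60 = 3092 g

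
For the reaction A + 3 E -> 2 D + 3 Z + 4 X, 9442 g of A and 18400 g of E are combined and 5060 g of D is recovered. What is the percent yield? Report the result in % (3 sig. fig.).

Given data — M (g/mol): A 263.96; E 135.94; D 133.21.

n(A) = 9442 / 263.96 = 35.77 mol
n(E) = 18400 / 135.94 = 135.4 mol
n/ν for A = 35.77/1 = 35.77
n/ν for E = 135.4/3 = 45.13
Smallest n/ν is A → limiting reagent.
theoretical n(D) = (2/1) × 35.77 = 71.54 mol → 9530 g
% yield = 5060 / 9530 × 100 = 53.10 %

53.1 %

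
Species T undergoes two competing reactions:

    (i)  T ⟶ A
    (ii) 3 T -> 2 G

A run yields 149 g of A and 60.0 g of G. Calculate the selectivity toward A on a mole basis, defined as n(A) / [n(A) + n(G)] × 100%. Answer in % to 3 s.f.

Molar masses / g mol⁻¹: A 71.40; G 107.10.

78.8 %

n(A) = 149 / 71.40 = 2.087 mol
n(G) = 60.0 / 107.10 = 0.5602 mol
selectivity = 2.087/(2.087+0.5602) × 100 = 78.84 %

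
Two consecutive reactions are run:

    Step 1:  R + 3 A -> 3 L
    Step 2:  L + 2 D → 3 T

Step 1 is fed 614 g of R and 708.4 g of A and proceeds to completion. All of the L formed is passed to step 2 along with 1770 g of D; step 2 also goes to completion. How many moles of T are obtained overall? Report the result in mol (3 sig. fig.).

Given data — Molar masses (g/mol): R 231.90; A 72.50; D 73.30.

23.8 mol

Step 1:
n(R) = 614.0 / 231.90 = 2.648 mol
n(A) = 708.4 / 72.50 = 9.771 mol
n/ν for R = 2.648/1 = 2.648
n/ν for A = 9.771/3 = 3.257
Smallest n/ν is R → limiting reagent.
n(L) produced = (3/1) × 2.648 = 7.944 mol
Step 2:
n(L) available = 7.944 mol
n(D) = 1770 / 73.30 = 24.15 mol
n/ν for L = 7.944/1 = 7.944
n/ν for D = 24.15/2 = 12.08
Smallest n/ν is L → limiting reagent.
n(T) = (3/1) × 7.944 = 23.83 mol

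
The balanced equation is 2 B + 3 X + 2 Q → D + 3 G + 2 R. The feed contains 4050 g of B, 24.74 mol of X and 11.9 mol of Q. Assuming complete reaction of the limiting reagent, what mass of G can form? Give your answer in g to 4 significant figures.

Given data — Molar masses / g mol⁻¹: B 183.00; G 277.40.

n(B) = 4050 / 183.00 = 22.13 mol
n(X) = 24.74 mol
n(Q) = 11.90 mol
n/ν for B = 22.13/2 = 11.07
n/ν for X = 24.74/3 = 8.247
n/ν for Q = 11.90/2 = 5.950
Smallest n/ν is Q → limiting reagent.
n(G) = (3/2) × 11.90 = 17.85 mol
mass = 17.85 × 277.40 = 4952 g

4952 g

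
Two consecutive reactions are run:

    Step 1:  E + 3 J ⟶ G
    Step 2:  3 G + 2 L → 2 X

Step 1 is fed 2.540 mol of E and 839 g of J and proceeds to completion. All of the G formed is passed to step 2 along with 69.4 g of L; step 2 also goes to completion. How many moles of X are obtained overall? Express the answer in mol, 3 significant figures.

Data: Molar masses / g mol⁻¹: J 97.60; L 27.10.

Step 1:
n(E) = 2.540 mol
n(J) = 839.0 / 97.60 = 8.596 mol
n/ν → E: 2.540, J: 2.865; E is limiting.
n(G) produced = (1/1) × 2.540 = 2.540 mol
Step 2:
n(G) available = 2.540 mol
n(L) = 69.40 / 27.10 = 2.561 mol
n/ν → G: 0.8467, L: 1.281; G is limiting.
n(X) = (2/3) × 2.540 = 1.693 mol

1.69 mol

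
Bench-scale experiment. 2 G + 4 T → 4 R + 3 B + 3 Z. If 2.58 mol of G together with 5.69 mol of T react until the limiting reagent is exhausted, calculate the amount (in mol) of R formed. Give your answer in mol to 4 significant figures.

n(G) = 2.580 mol
n(T) = 5.690 mol
n/ν → G: 1.290, T: 1.423; G is limiting.
n(R) = (4/2) × 2.580 = 5.160 mol

5.160 mol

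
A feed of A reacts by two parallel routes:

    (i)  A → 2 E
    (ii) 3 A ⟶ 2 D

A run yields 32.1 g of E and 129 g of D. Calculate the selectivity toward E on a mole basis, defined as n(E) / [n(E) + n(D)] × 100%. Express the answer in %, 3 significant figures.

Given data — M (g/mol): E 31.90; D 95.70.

42.7 %

n(E) = 32.1 / 31.90 = 1.006 mol
n(D) = 129 / 95.70 = 1.348 mol
selectivity = 1.006/(1.006+1.348) × 100 = 42.74 %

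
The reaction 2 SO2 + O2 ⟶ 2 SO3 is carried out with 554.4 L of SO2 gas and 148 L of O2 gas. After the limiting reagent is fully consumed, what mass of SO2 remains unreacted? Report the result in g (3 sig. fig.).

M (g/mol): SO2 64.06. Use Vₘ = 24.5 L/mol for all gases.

n(SO2) = 554.4 / 24.5 = 22.63 mol
n(O2) = 148.0 / 24.5 = 6.041 mol
n/ν for SO2 = 22.63/2 = 11.32
n/ν for O2 = 6.041/1 = 6.041
Smallest n/ν is O2 → limiting reagent.
SO2 consumed = (2/1) × 6.041 = 12.08 mol
SO2 remaining = 22.63 − 12.08 = 10.55 mol
mass = 10.55 × 64.06 = 675.8 g

676 g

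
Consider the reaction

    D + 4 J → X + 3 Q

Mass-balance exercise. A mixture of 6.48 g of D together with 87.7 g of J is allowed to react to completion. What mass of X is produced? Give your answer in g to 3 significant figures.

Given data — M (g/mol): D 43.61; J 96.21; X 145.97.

21.7 g

n(D) = 6.480 / 43.61 = 0.1486 mol
n(J) = 87.70 / 96.21 = 0.9115 mol
n/ν → D: 0.1486, J: 0.2279; D is limiting.
n(X) = (1/1) × 0.1486 = 0.1486 mol
mass = 0.1486 × 145.97 = 21.69 g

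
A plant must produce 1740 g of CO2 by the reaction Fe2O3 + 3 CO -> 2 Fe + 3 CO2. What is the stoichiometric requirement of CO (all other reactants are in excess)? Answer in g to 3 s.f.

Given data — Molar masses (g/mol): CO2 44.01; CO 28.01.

n(CO2) = 1740 / 44.01 = 39.54 mol
n(CO) = (3/3) × 39.54 = 39.54 mol
mass = 39.54 × 28.01 = 1108 g

1110 g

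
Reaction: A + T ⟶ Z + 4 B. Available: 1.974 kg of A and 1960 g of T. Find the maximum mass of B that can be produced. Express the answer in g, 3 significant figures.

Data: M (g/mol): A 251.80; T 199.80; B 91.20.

n(A) = 1.974×1000 / 251.80 = 7.840 mol
n(T) = 1960 / 199.80 = 9.810 mol
n/ν for A = 7.840/1 = 7.840
n/ν for T = 9.810/1 = 9.810
Smallest n/ν is A → limiting reagent.
n(B) = (4/1) × 7.840 = 31.36 mol
mass = 31.36 × 91.20 = 2860 g

2860 g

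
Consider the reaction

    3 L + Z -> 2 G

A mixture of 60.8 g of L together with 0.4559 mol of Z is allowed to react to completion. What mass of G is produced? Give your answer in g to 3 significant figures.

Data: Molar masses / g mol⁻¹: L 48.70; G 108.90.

n(L) = 60.80 / 48.70 = 1.248 mol
n(Z) = 0.4559 mol
n/ν for L = 1.248/3 = 0.4160
n/ν for Z = 0.4559/1 = 0.4559
Smallest n/ν is L → limiting reagent.
n(G) = (2/3) × 1.248 = 0.8320 mol
mass = 0.8320 × 108.90 = 90.60 g

90.6 g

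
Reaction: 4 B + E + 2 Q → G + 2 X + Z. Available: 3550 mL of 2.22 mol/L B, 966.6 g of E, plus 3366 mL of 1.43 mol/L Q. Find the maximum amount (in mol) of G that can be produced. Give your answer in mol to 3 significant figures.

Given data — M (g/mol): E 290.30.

1.97 mol

n(B) = 2.22 × 3550/1000 = 7.881 mol
n(E) = 966.6 / 290.30 = 3.330 mol
n(Q) = 1.43 × 3366/1000 = 4.813 mol
n/ν → B: 1.970, E: 3.330, Q: 2.407; B is limiting.
n(G) = (1/4) × 7.881 = 1.970 mol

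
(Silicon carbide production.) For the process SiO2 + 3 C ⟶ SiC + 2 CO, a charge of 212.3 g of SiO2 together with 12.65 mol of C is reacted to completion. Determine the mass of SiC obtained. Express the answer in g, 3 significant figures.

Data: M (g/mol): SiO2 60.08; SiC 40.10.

142 g

n(SiO2) = 212.3 / 60.08 = 3.534 mol
n(C) = 12.65 mol
n/ν for SiO2 = 3.534/1 = 3.534
n/ν for C = 12.65/3 = 4.217
Smallest n/ν is SiO2 → limiting reagent.
n(SiC) = (1/1) × 3.534 = 3.534 mol
mass = 3.534 × 40.10 = 141.7 g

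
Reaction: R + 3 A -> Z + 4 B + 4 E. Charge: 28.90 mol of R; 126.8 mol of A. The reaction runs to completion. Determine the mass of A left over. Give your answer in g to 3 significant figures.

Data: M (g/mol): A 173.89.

6970 g

n(R) = 28.90 mol
n(A) = 126.8 mol
n/ν → R: 28.90, A: 42.27; R is limiting.
A consumed = (3/1) × 28.90 = 86.70 mol
A remaining = 126.8 − 86.70 = 40.10 mol
mass = 40.10 × 173.89 = 6973 g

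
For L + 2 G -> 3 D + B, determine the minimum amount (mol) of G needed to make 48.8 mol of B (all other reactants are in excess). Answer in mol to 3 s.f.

n(B) = 48.80 mol
n(G) = (2/1) × 48.80 = 97.60 mol

97.6 mol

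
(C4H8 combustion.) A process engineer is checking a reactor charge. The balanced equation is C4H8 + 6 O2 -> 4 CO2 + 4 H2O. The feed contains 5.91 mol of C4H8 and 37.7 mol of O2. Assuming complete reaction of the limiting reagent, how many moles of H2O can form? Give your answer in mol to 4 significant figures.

23.64 mol

n(C4H8) = 5.910 mol
n(O2) = 37.70 mol
n/ν → C4H8: 5.910, O2: 6.283; C4H8 is limiting.
n(H2O) = (4/1) × 5.910 = 23.64 mol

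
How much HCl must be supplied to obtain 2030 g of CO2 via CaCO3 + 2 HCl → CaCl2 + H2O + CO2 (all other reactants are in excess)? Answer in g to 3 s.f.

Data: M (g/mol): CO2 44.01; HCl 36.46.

n(CO2) = 2030 / 44.01 = 46.13 mol
n(HCl) = (2/1) × 46.13 = 92.26 mol
mass = 92.26 × 36.46 = 3364 g

3360 g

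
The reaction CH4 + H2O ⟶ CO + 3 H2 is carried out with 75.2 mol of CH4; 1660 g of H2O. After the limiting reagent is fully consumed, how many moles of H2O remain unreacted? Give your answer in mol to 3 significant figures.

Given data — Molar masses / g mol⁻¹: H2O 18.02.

n(CH4) = 75.20 mol
n(H2O) = 1660 / 18.02 = 92.12 mol
n/ν for CH4 = 75.20/1 = 75.20
n/ν for H2O = 92.12/1 = 92.12
Smallest n/ν is CH4 → limiting reagent.
H2O consumed = (1/1) × 75.20 = 75.20 mol
H2O remaining = 92.12 − 75.20 = 16.92 mol

16.9 mol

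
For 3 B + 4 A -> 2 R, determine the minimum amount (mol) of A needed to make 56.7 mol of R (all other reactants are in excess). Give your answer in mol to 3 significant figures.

113 mol

n(R) = 56.70 mol
n(A) = (4/2) × 56.70 = 113.4 mol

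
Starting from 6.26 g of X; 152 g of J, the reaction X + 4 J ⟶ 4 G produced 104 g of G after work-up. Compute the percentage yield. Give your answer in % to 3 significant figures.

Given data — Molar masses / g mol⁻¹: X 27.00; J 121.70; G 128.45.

87.3 %

n(X) = 6.260 / 27.00 = 0.2319 mol
n(J) = 152.0 / 121.70 = 1.249 mol
n/ν for X = 0.2319/1 = 0.2319
n/ν for J = 1.249/4 = 0.3123
Smallest n/ν is X → limiting reagent.
theoretical n(G) = (4/1) × 0.2319 = 0.9276 mol → 119.2 g
% yield = 104 / 119.2 × 100 = 87.25 %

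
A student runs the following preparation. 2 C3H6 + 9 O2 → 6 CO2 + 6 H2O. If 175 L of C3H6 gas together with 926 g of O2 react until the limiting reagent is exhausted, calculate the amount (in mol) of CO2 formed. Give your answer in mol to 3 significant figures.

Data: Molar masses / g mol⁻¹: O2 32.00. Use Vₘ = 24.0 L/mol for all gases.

19.3 mol

n(C3H6) = 175.0 / 24.0 = 7.292 mol
n(O2) = 926.0 / 32.00 = 28.94 mol
n/ν → C3H6: 3.646, O2: 3.216; O2 is limiting.
n(CO2) = (6/9) × 28.94 = 19.29 mol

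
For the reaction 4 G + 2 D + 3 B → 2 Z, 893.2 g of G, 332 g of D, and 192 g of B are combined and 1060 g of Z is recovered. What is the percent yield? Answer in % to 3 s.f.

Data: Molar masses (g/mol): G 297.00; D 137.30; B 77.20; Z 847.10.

83.2 %

n(G) = 893.2 / 297.00 = 3.007 mol
n(D) = 332.0 / 137.30 = 2.418 mol
n(B) = 192.0 / 77.20 = 2.487 mol
n/ν for G = 3.007/4 = 0.7518
n/ν for D = 2.418/2 = 1.209
n/ν for B = 2.487/3 = 0.8290
Smallest n/ν is G → limiting reagent.
theoretical n(Z) = (2/4) × 3.007 = 1.504 mol → 1274 g
% yield = 1060 / 1274 × 100 = 83.20 %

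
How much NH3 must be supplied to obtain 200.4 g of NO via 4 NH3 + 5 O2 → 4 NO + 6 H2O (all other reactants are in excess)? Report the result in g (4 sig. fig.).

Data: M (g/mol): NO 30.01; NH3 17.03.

113.7 g

n(NO) = 200.4 / 30.01 = 6.678 mol
n(NH3) = (4/4) × 6.678 = 6.678 mol
mass = 6.678 × 17.03 = 113.7 g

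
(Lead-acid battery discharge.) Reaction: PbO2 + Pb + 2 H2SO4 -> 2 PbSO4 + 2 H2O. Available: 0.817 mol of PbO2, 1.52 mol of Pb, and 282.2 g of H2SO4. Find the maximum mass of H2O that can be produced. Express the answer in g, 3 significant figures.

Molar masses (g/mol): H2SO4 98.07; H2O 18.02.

n(PbO2) = 0.8170 mol
n(Pb) = 1.520 mol
n(H2SO4) = 282.2 / 98.07 = 2.878 mol
n/ν for PbO2 = 0.8170/1 = 0.8170
n/ν for Pb = 1.520/1 = 1.520
n/ν for H2SO4 = 2.878/2 = 1.439
Smallest n/ν is PbO2 → limiting reagent.
n(H2O) = (2/1) × 0.8170 = 1.634 mol
mass = 1.634 × 18.02 = 29.44 g

29.4 g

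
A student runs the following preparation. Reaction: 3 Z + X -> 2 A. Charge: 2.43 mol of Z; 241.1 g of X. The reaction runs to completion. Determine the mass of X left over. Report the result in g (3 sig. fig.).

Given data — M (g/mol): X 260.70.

n(Z) = 2.430 mol
n(X) = 241.1 / 260.70 = 0.9248 mol
n/ν → Z: 0.8100, X: 0.9248; Z is limiting.
X consumed = (1/3) × 2.430 = 0.8100 mol
X remaining = 0.9248 − 0.8100 = 0.1148 mol
mass = 0.1148 × 260.70 = 29.93 g

29.9 g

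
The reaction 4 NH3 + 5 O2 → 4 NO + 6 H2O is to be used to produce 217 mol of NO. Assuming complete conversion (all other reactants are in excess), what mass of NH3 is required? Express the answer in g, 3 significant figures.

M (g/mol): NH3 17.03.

3700 g

n(NO) = 217.0 mol
n(NH3) = (4/4) × 217.0 = 217.0 mol
mass = 217.0 × 17.03 = 3696 g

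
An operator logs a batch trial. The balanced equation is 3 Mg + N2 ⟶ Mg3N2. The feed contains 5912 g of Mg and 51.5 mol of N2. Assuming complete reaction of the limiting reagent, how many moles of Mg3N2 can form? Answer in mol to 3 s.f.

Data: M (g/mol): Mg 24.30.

n(Mg) = 5912 / 24.30 = 243.3 mol
n(N2) = 51.50 mol
n/ν → Mg: 81.10, N2: 51.50; N2 is limiting.
n(Mg3N2) = (1/1) × 51.50 = 51.50 mol

51.5 mol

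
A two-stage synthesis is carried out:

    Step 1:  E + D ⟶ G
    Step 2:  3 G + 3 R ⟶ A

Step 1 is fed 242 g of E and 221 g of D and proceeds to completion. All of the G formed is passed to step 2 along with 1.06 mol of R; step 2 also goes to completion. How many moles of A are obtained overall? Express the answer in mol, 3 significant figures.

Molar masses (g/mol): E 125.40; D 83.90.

Step 1:
n(E) = 242.0 / 125.40 = 1.930 mol
n(D) = 221.0 / 83.90 = 2.634 mol
n/ν for E = 1.930/1 = 1.930
n/ν for D = 2.634/1 = 2.634
Smallest n/ν is E → limiting reagent.
n(G) produced = (1/1) × 1.930 = 1.930 mol
Step 2:
n(G) available = 1.930 mol
n(R) = 1.060 mol
n/ν for G = 1.930/3 = 0.6433
n/ν for R = 1.060/3 = 0.3533
Smallest n/ν is R → limiting reagent.
n(A) = (1/3) × 1.060 = 0.3533 mol

0.353 mol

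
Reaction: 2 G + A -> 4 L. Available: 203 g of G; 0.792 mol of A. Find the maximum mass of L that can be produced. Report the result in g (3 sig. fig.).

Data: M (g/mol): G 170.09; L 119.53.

n(G) = 203.0 / 170.09 = 1.193 mol
n(A) = 0.7920 mol
n/ν → G: 0.5965, A: 0.7920; G is limiting.
n(L) = (4/2) × 1.193 = 2.386 mol
mass = 2.386 × 119.53 = 285.2 g

285 g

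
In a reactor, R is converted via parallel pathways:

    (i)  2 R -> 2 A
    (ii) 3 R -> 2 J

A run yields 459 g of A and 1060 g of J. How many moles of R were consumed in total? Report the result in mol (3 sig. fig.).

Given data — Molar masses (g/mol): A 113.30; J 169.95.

n(A) = 459 / 113.30 = 4.051 mol
n(J) = 1060 / 169.95 = 6.237 mol
n(R) via (i) = (2/2)×4.051 = 4.051 mol
n(R) via (ii) = (3/2)×6.237 = 9.356 mol
total n(R) = 4.051 + 9.356 = 13.41 mol

13.4 mol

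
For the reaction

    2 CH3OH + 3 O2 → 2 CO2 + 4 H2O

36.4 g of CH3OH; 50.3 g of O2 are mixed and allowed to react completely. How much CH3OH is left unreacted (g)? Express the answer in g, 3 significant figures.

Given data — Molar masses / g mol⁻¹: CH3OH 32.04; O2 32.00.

n(CH3OH) = 36.40 / 32.04 = 1.136 mol
n(O2) = 50.30 / 32.00 = 1.572 mol
n/ν for CH3OH = 1.136/2 = 0.5680
n/ν for O2 = 1.572/3 = 0.5240
Smallest n/ν is O2 → limiting reagent.
CH3OH consumed = (2/3) × 1.572 = 1.048 mol
CH3OH remaining = 1.136 − 1.048 = 0.08800 mol
mass = 0.08800 × 32.04 = 2.820 g

2.82 g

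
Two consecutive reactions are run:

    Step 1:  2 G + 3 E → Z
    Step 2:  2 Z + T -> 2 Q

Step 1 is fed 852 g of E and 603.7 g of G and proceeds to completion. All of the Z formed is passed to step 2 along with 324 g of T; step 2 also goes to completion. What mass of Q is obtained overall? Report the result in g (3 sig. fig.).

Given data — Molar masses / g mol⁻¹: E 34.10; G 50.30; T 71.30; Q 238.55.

Step 1:
n(E) = 852.0 / 34.10 = 24.99 mol
n(G) = 603.7 / 50.30 = 12.00 mol
n/ν for E = 24.99/3 = 8.330
n/ν for G = 12.00/2 = 6.000
Smallest n/ν is G → limiting reagent.
n(Z) produced = (1/2) × 12.00 = 6.000 mol
Step 2:
n(Z) available = 6.000 mol
n(T) = 324.0 / 71.30 = 4.544 mol
n/ν for Z = 6.000/2 = 3.000
n/ν for T = 4.544/1 = 4.544
Smallest n/ν is Z → limiting reagent.
n(Q) = (2/2) × 6.000 = 6.000 mol
mass = 6.000 × 238.55 = 1431 g

1430 g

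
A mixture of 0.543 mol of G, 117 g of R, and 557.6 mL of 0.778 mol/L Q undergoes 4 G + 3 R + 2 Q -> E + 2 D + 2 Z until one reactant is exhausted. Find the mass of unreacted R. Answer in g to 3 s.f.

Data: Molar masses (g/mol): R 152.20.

n(G) = 0.5430 mol
n(R) = 117.0 / 152.20 = 0.7687 mol
n(Q) = 0.778 × 557.6/1000 = 0.4338 mol
n/ν for G = 0.5430/4 = 0.1358
n/ν for R = 0.7687/3 = 0.2562
n/ν for Q = 0.4338/2 = 0.2169
Smallest n/ν is G → limiting reagent.
R consumed = (3/4) × 0.5430 = 0.4073 mol
R remaining = 0.7687 − 0.4073 = 0.3614 mol
mass = 0.3614 × 152.20 = 55.01 g

55.0 g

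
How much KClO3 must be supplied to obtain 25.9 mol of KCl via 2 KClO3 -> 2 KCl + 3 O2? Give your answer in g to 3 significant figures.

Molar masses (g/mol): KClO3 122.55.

n(KCl) = 25.90 mol
n(KClO3) = (2/2) × 25.90 = 25.90 mol
mass = 25.90 × 122.55 = 3174 g

3170 g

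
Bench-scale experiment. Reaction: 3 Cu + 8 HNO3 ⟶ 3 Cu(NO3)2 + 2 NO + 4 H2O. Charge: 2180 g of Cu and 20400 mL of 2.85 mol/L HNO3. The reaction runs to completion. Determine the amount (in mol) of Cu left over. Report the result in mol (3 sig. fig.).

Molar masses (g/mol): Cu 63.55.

12.5 mol

n(Cu) = 2180 / 63.55 = 34.30 mol
n(HNO3) = 2.85 × 20400/1000 = 58.14 mol
n/ν for Cu = 34.30/3 = 11.43
n/ν for HNO3 = 58.14/8 = 7.268
Smallest n/ν is HNO3 → limiting reagent.
Cu consumed = (3/8) × 58.14 = 21.80 mol
Cu remaining = 34.30 − 21.80 = 12.50 mol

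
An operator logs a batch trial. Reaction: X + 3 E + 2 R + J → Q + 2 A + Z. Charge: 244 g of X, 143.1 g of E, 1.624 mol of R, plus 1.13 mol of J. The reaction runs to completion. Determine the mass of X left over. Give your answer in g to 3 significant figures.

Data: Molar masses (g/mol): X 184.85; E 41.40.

n(X) = 244.0 / 184.85 = 1.320 mol
n(E) = 143.1 / 41.40 = 3.457 mol
n(R) = 1.624 mol
n(J) = 1.130 mol
n/ν for X = 1.320/1 = 1.320
n/ν for E = 3.457/3 = 1.152
n/ν for R = 1.624/2 = 0.8120
n/ν for J = 1.130/1 = 1.130
Smallest n/ν is R → limiting reagent.
X consumed = (1/2) × 1.624 = 0.8120 mol
X remaining = 1.320 − 0.8120 = 0.5080 mol
mass = 0.5080 × 184.85 = 93.90 g

93.9 g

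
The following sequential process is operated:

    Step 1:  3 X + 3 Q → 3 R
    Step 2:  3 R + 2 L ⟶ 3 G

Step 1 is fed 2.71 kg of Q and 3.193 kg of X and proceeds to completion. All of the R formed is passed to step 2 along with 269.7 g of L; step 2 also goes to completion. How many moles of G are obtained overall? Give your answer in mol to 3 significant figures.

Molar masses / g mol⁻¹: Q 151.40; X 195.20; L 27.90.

14.5 mol

Step 1:
n(Q) = 2.710×1000 / 151.40 = 17.90 mol
n(X) = 3.193×1000 / 195.20 = 16.36 mol
n/ν → Q: 5.967, X: 5.453; X is limiting.
n(R) produced = (3/3) × 16.36 = 16.36 mol
Step 2:
n(R) available = 16.36 mol
n(L) = 269.7 / 27.90 = 9.667 mol
n/ν → R: 5.453, L: 4.834; L is limiting.
n(G) = (3/2) × 9.667 = 14.50 mol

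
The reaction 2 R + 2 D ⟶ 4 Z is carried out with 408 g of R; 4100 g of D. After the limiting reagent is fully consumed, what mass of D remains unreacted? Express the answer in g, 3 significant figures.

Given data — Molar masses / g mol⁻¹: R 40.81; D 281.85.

n(R) = 408.0 / 40.81 = 9.998 mol
n(D) = 4100 / 281.85 = 14.55 mol
n/ν for R = 9.998/2 = 4.999
n/ν for D = 14.55/2 = 7.275
Smallest n/ν is R → limiting reagent.
D consumed = (2/2) × 9.998 = 9.998 mol
D remaining = 14.55 − 9.998 = 4.552 mol
mass = 4.552 × 281.85 = 1283 g

1280 g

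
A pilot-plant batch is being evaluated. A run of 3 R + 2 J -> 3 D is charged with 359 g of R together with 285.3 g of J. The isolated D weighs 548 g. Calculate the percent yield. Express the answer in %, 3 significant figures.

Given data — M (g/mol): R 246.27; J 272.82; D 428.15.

87.8 %

n(R) = 359.0 / 246.27 = 1.458 mol
n(J) = 285.3 / 272.82 = 1.046 mol
n/ν for R = 1.458/3 = 0.4860
n/ν for J = 1.046/2 = 0.5230
Smallest n/ν is R → limiting reagent.
theoretical n(D) = (3/3) × 1.458 = 1.458 mol → 624.2 g
% yield = 548 / 624.2 × 100 = 87.79 %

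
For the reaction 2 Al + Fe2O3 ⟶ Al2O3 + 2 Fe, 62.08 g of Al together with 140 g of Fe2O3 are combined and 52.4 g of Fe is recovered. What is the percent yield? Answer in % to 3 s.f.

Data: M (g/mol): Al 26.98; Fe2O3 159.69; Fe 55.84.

n(Al) = 62.08 / 26.98 = 2.301 mol
n(Fe2O3) = 140.0 / 159.69 = 0.8767 mol
n/ν for Al = 2.301/2 = 1.151
n/ν for Fe2O3 = 0.8767/1 = 0.8767
Smallest n/ν is Fe2O3 → limiting reagent.
theoretical n(Fe) = (2/1) × 0.8767 = 1.753 mol → 97.89 g
% yield = 52.4 / 97.89 × 100 = 53.53 %

53.5 %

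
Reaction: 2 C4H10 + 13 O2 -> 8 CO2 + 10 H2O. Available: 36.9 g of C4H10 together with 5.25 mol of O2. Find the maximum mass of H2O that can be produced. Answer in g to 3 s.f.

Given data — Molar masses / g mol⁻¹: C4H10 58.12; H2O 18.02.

57.2 g

n(C4H10) = 36.90 / 58.12 = 0.6349 mol
n(O2) = 5.250 mol
n/ν for C4H10 = 0.6349/2 = 0.3175
n/ν for O2 = 5.250/13 = 0.4038
Smallest n/ν is C4H10 → limiting reagent.
n(H2O) = (10/2) × 0.6349 = 3.175 mol
mass = 3.175 × 18.02 = 57.21 g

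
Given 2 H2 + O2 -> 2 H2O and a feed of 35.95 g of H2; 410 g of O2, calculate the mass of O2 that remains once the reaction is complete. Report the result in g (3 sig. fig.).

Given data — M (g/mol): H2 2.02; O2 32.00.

n(H2) = 35.95 / 2.02 = 17.80 mol
n(O2) = 410.0 / 32.00 = 12.81 mol
n/ν for H2 = 17.80/2 = 8.900
n/ν for O2 = 12.81/1 = 12.81
Smallest n/ν is H2 → limiting reagent.
O2 consumed = (1/2) × 17.80 = 8.900 mol
O2 remaining = 12.81 − 8.900 = 3.910 mol
mass = 3.910 × 32.00 = 125.1 g

125 g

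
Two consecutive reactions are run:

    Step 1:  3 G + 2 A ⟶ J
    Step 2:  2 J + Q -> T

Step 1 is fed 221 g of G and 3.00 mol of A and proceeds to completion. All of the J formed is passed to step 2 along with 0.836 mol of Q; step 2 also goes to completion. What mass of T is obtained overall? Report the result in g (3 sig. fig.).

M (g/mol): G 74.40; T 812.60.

402 g

Step 1:
n(G) = 221.0 / 74.40 = 2.970 mol
n(A) = 3.000 mol
n/ν → G: 0.9900, A: 1.500; G is limiting.
n(J) produced = (1/3) × 2.970 = 0.9900 mol
Step 2:
n(J) available = 0.9900 mol
n(Q) = 0.8360 mol
n/ν → J: 0.4950, Q: 0.8360; J is limiting.
n(T) = (1/2) × 0.9900 = 0.4950 mol
mass = 0.4950 × 812.60 = 402.2 g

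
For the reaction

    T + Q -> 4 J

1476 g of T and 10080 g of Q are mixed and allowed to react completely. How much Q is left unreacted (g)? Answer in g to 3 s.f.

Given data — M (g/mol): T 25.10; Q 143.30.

n(T) = 1476 / 25.10 = 58.80 mol
n(Q) = 10080 / 143.30 = 70.34 mol
n/ν for T = 58.80/1 = 58.80
n/ν for Q = 70.34/1 = 70.34
Smallest n/ν is T → limiting reagent.
Q consumed = (1/1) × 58.80 = 58.80 mol
Q remaining = 70.34 − 58.80 = 11.54 mol
mass = 11.54 × 143.30 = 1654 g

1650 g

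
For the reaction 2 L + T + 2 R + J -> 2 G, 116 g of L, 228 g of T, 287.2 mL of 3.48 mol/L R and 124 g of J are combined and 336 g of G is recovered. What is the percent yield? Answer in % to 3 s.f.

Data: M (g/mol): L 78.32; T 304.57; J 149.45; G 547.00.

n(L) = 116.0 / 78.32 = 1.481 mol
n(T) = 228.0 / 304.57 = 0.7486 mol
n(R) = 3.48 × 287.2/1000 = 0.9995 mol
n(J) = 124.0 / 149.45 = 0.8297 mol
n/ν for L = 1.481/2 = 0.7405
n/ν for T = 0.7486/1 = 0.7486
n/ν for R = 0.9995/2 = 0.4998
n/ν for J = 0.8297/1 = 0.8297
Smallest n/ν is R → limiting reagent.
theoretical n(G) = (2/2) × 0.9995 = 0.9995 mol → 546.7 g
% yield = 336 / 546.7 × 100 = 61.46 %

61.5 %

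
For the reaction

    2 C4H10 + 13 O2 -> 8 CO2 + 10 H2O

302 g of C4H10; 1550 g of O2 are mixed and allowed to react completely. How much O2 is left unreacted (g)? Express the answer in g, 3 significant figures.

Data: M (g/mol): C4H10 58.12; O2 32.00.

n(C4H10) = 302.0 / 58.12 = 5.196 mol
n(O2) = 1550 / 32.00 = 48.44 mol
n/ν for C4H10 = 5.196/2 = 2.598
n/ν for O2 = 48.44/13 = 3.726
Smallest n/ν is C4H10 → limiting reagent.
O2 consumed = (13/2) × 5.196 = 33.77 mol
O2 remaining = 48.44 − 33.77 = 14.67 mol
mass = 14.67 × 32.00 = 469.4 g

469 g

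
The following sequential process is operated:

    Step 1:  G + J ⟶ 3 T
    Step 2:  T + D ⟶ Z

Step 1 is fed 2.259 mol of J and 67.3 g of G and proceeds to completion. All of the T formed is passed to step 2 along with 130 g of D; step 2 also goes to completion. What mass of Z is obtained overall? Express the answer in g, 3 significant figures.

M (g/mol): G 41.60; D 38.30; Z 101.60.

345 g

Step 1:
n(J) = 2.259 mol
n(G) = 67.30 / 41.60 = 1.618 mol
n/ν for J = 2.259/1 = 2.259
n/ν for G = 1.618/1 = 1.618
Smallest n/ν is G → limiting reagent.
n(T) produced = (3/1) × 1.618 = 4.854 mol
Step 2:
n(T) available = 4.854 mol
n(D) = 130.0 / 38.30 = 3.394 mol
n/ν for T = 4.854/1 = 4.854
n/ν for D = 3.394/1 = 3.394
Smallest n/ν is D → limiting reagent.
n(Z) = (1/1) × 3.394 = 3.394 mol
mass = 3.394 × 101.60 = 344.8 g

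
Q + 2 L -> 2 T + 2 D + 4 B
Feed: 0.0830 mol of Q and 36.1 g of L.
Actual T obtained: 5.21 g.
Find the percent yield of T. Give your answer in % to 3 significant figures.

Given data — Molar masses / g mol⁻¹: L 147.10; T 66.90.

46.9 %

n(Q) = 0.08300 mol
n(L) = 36.10 / 147.10 = 0.2454 mol
n/ν for Q = 0.08300/1 = 0.08300
n/ν for L = 0.2454/2 = 0.1227
Smallest n/ν is Q → limiting reagent.
theoretical n(T) = (2/1) × 0.08300 = 0.1660 mol → 11.11 g
% yield = 5.21 / 11.11 × 100 = 46.89 %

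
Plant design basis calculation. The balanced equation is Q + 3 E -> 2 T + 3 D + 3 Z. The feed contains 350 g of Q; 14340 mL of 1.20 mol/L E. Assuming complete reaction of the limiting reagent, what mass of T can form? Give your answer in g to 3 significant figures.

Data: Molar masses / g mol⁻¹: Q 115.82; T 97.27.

n(Q) = 350.0 / 115.82 = 3.022 mol
n(E) = 1.20 × 14340/1000 = 17.21 mol
n/ν for Q = 3.022/1 = 3.022
n/ν for E = 17.21/3 = 5.737
Smallest n/ν is Q → limiting reagent.
n(T) = (2/1) × 3.022 = 6.044 mol
mass = 6.044 × 97.27 = 587.9 g

588 g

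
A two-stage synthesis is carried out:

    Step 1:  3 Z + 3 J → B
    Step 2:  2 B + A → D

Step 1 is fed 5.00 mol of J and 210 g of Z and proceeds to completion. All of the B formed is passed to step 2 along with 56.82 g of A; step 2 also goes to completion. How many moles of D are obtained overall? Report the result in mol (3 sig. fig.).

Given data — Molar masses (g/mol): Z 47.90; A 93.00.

Step 1:
n(J) = 5.000 mol
n(Z) = 210.0 / 47.90 = 4.384 mol
n/ν for J = 5.000/3 = 1.667
n/ν for Z = 4.384/3 = 1.461
Smallest n/ν is Z → limiting reagent.
n(B) produced = (1/3) × 4.384 = 1.461 mol
Step 2:
n(B) available = 1.461 mol
n(A) = 56.82 / 93.00 = 0.6110 mol
n/ν for B = 1.461/2 = 0.7305
n/ν for A = 0.6110/1 = 0.6110
Smallest n/ν is A → limiting reagent.
n(D) = (1/1) × 0.6110 = 0.6110 mol

0.611 mol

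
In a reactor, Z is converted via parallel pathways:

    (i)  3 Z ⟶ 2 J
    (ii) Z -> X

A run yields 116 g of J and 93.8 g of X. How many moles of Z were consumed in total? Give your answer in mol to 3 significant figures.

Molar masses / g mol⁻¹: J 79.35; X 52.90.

n(J) = 116 / 79.35 = 1.462 mol
n(X) = 93.8 / 52.90 = 1.773 mol
n(Z) via (i) = (3/2)×1.462 = 2.193 mol
n(Z) via (ii) = (1/1)×1.773 = 1.773 mol
total n(Z) = 2.193 + 1.773 = 3.966 mol

3.97 mol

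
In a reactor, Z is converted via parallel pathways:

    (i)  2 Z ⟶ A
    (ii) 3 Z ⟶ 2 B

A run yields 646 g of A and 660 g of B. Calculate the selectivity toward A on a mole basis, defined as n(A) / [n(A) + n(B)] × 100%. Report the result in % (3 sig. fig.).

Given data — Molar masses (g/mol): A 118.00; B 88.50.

n(A) = 646 / 118.00 = 5.475 mol
n(B) = 660 / 88.50 = 7.458 mol
selectivity = 5.475/(5.475+7.458) × 100 = 42.33 %

42.3 %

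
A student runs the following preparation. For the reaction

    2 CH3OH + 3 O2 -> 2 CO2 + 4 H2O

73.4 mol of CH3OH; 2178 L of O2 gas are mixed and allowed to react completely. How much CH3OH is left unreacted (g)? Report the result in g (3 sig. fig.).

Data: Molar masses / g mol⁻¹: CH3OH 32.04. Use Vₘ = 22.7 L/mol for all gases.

n(CH3OH) = 73.40 mol
n(O2) = 2178 / 22.7 = 95.95 mol
n/ν for CH3OH = 73.40/2 = 36.70
n/ν for O2 = 95.95/3 = 31.98
Smallest n/ν is O2 → limiting reagent.
CH3OH consumed = (2/3) × 95.95 = 63.97 mol
CH3OH remaining = 73.40 − 63.97 = 9.430 mol
mass = 9.430 × 32.04 = 302.1 g

302 g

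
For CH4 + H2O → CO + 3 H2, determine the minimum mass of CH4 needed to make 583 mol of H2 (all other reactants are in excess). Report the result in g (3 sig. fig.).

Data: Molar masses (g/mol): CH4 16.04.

n(H2) = 583.0 mol
n(CH4) = (1/3) × 583.0 = 194.3 mol
mass = 194.3 × 16.04 = 3117 g

3120 g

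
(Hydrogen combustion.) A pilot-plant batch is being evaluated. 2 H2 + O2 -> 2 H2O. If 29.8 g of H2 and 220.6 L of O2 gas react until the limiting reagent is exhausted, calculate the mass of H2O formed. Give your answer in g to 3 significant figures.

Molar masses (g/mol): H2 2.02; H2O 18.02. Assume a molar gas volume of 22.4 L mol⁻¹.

n(H2) = 29.80 / 2.02 = 14.75 mol
n(O2) = 220.6 / 22.4 = 9.848 mol
n/ν for H2 = 14.75/2 = 7.375
n/ν for O2 = 9.848/1 = 9.848
Smallest n/ν is H2 → limiting reagent.
n(H2O) = (2/2) × 14.75 = 14.75 mol
mass = 14.75 × 18.02 = 265.8 g

266 g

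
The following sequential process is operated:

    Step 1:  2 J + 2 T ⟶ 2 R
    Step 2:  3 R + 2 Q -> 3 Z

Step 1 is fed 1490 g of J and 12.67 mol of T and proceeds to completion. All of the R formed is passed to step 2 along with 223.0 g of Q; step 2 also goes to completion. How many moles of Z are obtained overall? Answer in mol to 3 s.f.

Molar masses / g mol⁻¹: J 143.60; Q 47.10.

7.10 mol

Step 1:
n(J) = 1490 / 143.60 = 10.38 mol
n(T) = 12.67 mol
n/ν for J = 10.38/2 = 5.190
n/ν for T = 12.67/2 = 6.335
Smallest n/ν is J → limiting reagent.
n(R) produced = (2/2) × 10.38 = 10.38 mol
Step 2:
n(R) available = 10.38 mol
n(Q) = 223.0 / 47.10 = 4.735 mol
n/ν for R = 10.38/3 = 3.460
n/ν for Q = 4.735/2 = 2.368
Smallest n/ν is Q → limiting reagent.
n(Z) = (3/2) × 4.735 = 7.103 mol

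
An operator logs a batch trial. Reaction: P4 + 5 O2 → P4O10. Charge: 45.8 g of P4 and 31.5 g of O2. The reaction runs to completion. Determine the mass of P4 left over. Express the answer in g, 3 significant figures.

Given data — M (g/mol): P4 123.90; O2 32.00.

n(P4) = 45.80 / 123.90 = 0.3697 mol
n(O2) = 31.50 / 32.00 = 0.9844 mol
n/ν → P4: 0.3697, O2: 0.1969; O2 is limiting.
P4 consumed = (1/5) × 0.9844 = 0.1969 mol
P4 remaining = 0.3697 − 0.1969 = 0.1728 mol
mass = 0.1728 × 123.90 = 21.41 g

21.4 g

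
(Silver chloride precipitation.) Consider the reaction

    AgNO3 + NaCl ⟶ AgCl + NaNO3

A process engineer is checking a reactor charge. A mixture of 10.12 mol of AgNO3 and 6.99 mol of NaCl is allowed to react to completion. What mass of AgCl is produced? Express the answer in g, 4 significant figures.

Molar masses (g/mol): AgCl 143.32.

n(AgNO3) = 10.12 mol
n(NaCl) = 6.990 mol
n/ν for AgNO3 = 10.12/1 = 10.12
n/ν for NaCl = 6.990/1 = 6.990
Smallest n/ν is NaCl → limiting reagent.
n(AgCl) = (1/1) × 6.990 = 6.990 mol
mass = 6.990 × 143.32 = 1002 g

1002 g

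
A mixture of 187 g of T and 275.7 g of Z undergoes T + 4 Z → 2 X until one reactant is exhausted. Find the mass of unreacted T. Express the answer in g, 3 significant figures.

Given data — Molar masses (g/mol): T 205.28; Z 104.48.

51.6 g

n(T) = 187.0 / 205.28 = 0.9110 mol
n(Z) = 275.7 / 104.48 = 2.639 mol
n/ν → T: 0.9110, Z: 0.6598; Z is limiting.
T consumed = (1/4) × 2.639 = 0.6598 mol
T remaining = 0.9110 − 0.6598 = 0.2512 mol
mass = 0.2512 × 205.28 = 51.57 g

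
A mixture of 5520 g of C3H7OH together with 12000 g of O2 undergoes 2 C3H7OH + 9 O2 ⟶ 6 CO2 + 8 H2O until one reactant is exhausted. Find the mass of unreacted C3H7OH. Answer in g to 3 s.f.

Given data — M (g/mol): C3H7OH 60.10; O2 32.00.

512 g

n(C3H7OH) = 5520 / 60.10 = 91.85 mol
n(O2) = 12000 / 32.00 = 375.0 mol
n/ν for C3H7OH = 91.85/2 = 45.93
n/ν for O2 = 375.0/9 = 41.67
Smallest n/ν is O2 → limiting reagent.
C3H7OH consumed = (2/9) × 375.0 = 83.33 mol
C3H7OH remaining = 91.85 − 83.33 = 8.520 mol
mass = 8.520 × 60.10 = 512.1 g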